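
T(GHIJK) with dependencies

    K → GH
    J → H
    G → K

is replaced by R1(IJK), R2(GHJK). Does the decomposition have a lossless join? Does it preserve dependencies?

Lossless test: (JK)⁺ = {GHJK}, which contains all of one fragment — lossless.
Dependency preservation: every FD's attributes lie within a single fragment, so each can be enforced locally — preserved.

lossless and dependency-preserving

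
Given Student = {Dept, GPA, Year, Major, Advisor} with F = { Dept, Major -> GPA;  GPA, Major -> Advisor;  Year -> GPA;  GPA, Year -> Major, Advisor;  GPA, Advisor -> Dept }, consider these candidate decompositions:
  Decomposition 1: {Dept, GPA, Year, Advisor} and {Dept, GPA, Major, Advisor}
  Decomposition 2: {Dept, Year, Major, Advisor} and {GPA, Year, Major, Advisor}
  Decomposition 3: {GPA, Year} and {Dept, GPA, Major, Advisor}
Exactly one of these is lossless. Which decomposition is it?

Decomposition 1: common = {Dept, GPA, Advisor}, closure = {Dept, GPA, Advisor} → lossy.
Decomposition 2: common = {Year, Major, Advisor}, closure = {Dept, GPA, Year, Major, Advisor} → lossless.
Decomposition 3: common = {GPA}, closure = {GPA} → lossy.

Decomposition 2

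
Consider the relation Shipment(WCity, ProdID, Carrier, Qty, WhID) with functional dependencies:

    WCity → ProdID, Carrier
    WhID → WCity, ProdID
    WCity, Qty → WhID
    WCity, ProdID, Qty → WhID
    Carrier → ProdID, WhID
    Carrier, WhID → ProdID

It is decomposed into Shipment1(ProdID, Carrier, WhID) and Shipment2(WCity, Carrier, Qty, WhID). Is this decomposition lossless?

Common attributes: Shipment1 ∩ Shipment2 = {Carrier, WhID}.
Closure of {Carrier, WhID}: WhID → WCity, ProdID applies, adding WCity, ProdID. So (Carrier, WhID)⁺ = {WCity, ProdID, Carrier, WhID}.
This closure contains every attribute of Shipment1, so Shipment1 ∩ Shipment2 → Shipment1. The join is lossless.

Yes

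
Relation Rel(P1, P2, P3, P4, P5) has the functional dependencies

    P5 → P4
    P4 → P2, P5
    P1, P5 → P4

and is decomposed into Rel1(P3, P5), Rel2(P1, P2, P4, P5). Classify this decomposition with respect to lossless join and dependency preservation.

lossy but dependency-preserving

Lossless test: (P5)⁺ = {P2, P4, P5}, which is a superkey of neither fragment — lossy.
Dependency preservation: every FD's attributes lie within a single fragment, so each can be enforced locally — preserved.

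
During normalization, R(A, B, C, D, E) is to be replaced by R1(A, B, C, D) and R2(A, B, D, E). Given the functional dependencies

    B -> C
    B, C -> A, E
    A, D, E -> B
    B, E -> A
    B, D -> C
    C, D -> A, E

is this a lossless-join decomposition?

Common attributes: R1 ∩ R2 = {A, B, D}.
Closure of {A, B, D}: B → C applies, adding C; B, C → A, E applies, adding E. So (A, B, D)⁺ = {A, B, C, D, E}.
This closure contains every attribute of R1, so R1 ∩ R2 → R1. The join is lossless.

Yes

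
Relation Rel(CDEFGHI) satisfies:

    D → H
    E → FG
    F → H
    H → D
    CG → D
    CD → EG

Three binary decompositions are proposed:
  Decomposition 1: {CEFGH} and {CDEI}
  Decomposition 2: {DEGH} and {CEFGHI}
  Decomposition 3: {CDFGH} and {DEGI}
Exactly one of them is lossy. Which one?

Decomposition 3

Decomposition 1: common = {CE}, closure = {CDEFGH} → lossless.
Decomposition 2: common = {EGH}, closure = {DEFGH} → lossless.
Decomposition 3: common = {DG}, closure = {DGH} → lossy.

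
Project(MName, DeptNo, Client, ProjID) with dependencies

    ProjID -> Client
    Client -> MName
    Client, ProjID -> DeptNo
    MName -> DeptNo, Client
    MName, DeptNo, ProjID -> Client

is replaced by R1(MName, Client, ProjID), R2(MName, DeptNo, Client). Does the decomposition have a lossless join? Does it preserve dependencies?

Lossless test: (MName, Client)⁺ = {MName, DeptNo, Client}, which contains all of one fragment — lossless.
Dependency preservation: Client, ProjID → DeptNo; MName, DeptNo, ProjID → Client are not contained in any single fragment, but the restricted closure of each left-hand side across the fragments still reaches the right-hand side; the remaining FDs each lie inside some fragment. All dependencies are preserved.

lossless and dependency-preserving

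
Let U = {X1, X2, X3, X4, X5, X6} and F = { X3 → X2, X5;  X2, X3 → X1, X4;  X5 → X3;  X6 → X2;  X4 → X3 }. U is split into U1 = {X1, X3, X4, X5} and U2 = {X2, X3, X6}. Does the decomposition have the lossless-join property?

Yes

Common attributes: U1 ∩ U2 = {X3}.
Closure of {X3}: X3 → X2, X5 applies, adding X2, X5; X2, X3 → X1, X4 applies, adding X1, X4. So (X3)⁺ = {X1, X2, X3, X4, X5}.
This closure contains every attribute of U1, so U1 ∩ U2 → U1. The join is lossless.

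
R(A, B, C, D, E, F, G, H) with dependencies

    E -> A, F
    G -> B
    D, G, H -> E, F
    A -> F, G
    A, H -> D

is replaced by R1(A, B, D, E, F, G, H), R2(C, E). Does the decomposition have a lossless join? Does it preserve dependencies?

Lossless test: (E)⁺ = {A, B, E, F, G}, which is a superkey of neither fragment — lossy.
Dependency preservation: every FD's attributes lie within a single fragment, so each can be enforced locally — preserved.

lossy but dependency-preserving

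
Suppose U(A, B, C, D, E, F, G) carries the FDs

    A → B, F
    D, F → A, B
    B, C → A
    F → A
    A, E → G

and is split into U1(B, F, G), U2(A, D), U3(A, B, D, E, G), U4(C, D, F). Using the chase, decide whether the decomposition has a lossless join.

No

Chase test. Columns are A, B, C, D, E, F, G; row i has aⱼ where attribute j ∈ Ui, else bᵢⱼ.
Initial tableau (one row per fragment):
  row 1: b11 a2 b13 b14 b15 a6 a7
  row 2: a1 b22 b23 a4 b25 b26 b27
  row 3: a1 a2 b33 a4 a5 b36 a7
  row 4: b41 b42 a3 a4 b45 a6 b47
Rows 2 and 3 agree on A; apply A→B, F and equate their B, F entries.
Rows 1 and 4 agree on F; apply F→A and equate their A entries.
Rows 1 and 4 agree on A; apply A→B, F and equate their B, F entries.
No row becomes fully distinguished — the join is lossy.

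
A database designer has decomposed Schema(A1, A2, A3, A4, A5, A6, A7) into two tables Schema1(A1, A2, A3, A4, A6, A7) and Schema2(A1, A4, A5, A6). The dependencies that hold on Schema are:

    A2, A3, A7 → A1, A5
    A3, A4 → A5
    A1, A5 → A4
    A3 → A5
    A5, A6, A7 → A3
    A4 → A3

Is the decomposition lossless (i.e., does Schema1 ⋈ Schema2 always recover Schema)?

Yes

Common attributes: Schema1 ∩ Schema2 = {A1, A4, A6}.
Closure of {A1, A4, A6}: A4 → A3 applies, adding A3; A3, A4 → A5 applies, adding A5. So (A1, A4, A6)⁺ = {A1, A3, A4, A5, A6}.
This closure contains every attribute of Schema2, so Schema1 ∩ Schema2 → Schema2. The join is lossless.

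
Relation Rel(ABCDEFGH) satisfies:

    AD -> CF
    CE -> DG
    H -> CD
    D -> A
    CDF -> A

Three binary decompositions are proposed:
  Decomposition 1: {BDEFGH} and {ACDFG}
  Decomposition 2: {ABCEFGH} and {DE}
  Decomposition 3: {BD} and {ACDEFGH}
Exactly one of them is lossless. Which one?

Decomposition 1

Decomposition 1: common = {DFG}, closure = {ACDFG} → lossless.
Decomposition 2: common = {E}, closure = {E} → lossy.
Decomposition 3: common = {D}, closure = {ACDF} → lossy.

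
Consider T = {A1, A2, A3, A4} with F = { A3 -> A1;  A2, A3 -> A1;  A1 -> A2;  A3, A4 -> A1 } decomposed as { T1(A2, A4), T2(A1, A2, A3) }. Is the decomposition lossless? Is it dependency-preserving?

Lossless test: (A2)⁺ = {A2}, which is a superkey of neither fragment — lossy.
Dependency preservation: A3, A4 → A1 is not contained in any single fragment, but the restricted closure of its left-hand side across the fragments still reaches the right-hand side; the remaining FDs each lie inside some fragment. All dependencies are preserved.

lossy but dependency-preserving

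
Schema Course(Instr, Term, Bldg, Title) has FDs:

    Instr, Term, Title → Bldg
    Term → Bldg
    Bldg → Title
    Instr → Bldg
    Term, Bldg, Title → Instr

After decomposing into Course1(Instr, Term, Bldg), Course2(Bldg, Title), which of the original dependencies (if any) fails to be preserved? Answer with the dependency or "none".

Instr, Term, Title → Bldg: restricted closure across fragments reaches Bldg.
Term → Bldg lies within Course1.
Bldg → Title lies within Course2.
Instr → Bldg lies within Course1.
Term, Bldg, Title → Instr: restricted closure across fragments reaches Instr.
Every dependency is enforceable on the fragments, so the decomposition is dependency-preserving.

none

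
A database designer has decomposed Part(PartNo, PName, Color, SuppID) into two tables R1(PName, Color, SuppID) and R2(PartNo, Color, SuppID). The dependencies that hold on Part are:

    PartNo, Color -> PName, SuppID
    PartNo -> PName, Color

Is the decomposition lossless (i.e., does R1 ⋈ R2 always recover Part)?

Common attributes: R1 ∩ R2 = {Color, SuppID}.
No dependency enlarges {Color, SuppID}, so (Color, SuppID)⁺ = {Color, SuppID}.
The closure contains neither all of R1 = {PName, Color, SuppID} nor all of R2 = {PartNo, Color, SuppID}, so the common attributes are not a superkey of either fragment. The join is lossy.

No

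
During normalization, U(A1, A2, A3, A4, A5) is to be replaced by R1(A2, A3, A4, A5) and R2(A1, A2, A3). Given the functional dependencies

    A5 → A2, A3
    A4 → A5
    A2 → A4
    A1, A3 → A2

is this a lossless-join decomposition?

Common attributes: R1 ∩ R2 = {A2, A3}.
Closure of {A2, A3}: A2 → A4 applies, adding A4; A4 → A5 applies, adding A5. So (A2, A3)⁺ = {A2, A3, A4, A5}.
This closure contains every attribute of R1, so R1 ∩ R2 → R1. The join is lossless.

Yes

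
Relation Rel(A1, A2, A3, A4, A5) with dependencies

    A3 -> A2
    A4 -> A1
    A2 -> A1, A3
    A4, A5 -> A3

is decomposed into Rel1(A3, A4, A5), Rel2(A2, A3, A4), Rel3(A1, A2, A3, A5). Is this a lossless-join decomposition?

Chase test. Columns are A1, A2, A3, A4, A5; row i has aⱼ where attribute j ∈ Reli, else bᵢⱼ.
Initial tableau (one row per fragment):
  row 1: b11 b12 a3 a4 a5
  row 2: b21 a2 a3 a4 b25
  row 3: a1 a2 a3 b34 a5
Rows 1 and 2 agree on A3; apply A3→A2 and equate their A2 entries.
Rows 1 and 2 agree on A4; apply A4→A1 and equate their A1 entries.
Rows 1 and 3 agree on A2; apply A2→A1, A3 and equate their A1, A3 entries.
Row 1 is now all distinguished symbols — the join is lossless.

Yes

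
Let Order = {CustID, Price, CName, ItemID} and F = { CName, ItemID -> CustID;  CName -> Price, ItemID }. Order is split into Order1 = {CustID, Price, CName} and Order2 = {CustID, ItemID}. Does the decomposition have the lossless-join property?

No

Common attributes: Order1 ∩ Order2 = {CustID}.
No dependency enlarges {CustID}, so (CustID)⁺ = {CustID}.
The closure contains neither all of Order1 = {CustID, Price, CName} nor all of Order2 = {CustID, ItemID}, so the common attributes are not a superkey of either fragment. The join is lossy.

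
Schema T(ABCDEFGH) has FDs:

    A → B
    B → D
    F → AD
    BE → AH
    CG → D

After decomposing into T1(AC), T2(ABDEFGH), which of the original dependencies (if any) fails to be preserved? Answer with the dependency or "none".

CG → D

Check CG → D: no single fragment contains all of {CDG}, and the restricted closure of {CG} across the fragments never reaches {D}.
A → B is preserved.
B → D is preserved.
F → AD is preserved.
BE → AH is preserved.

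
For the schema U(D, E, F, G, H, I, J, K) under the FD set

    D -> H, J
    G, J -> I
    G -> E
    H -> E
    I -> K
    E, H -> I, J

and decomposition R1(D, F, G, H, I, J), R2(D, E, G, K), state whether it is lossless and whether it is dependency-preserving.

lossless but not dependency-preserving

Lossless test: (D, G)⁺ = {D, E, G, H, I, J, K}, which contains all of one fragment — lossless.
Dependency preservation: the restricted closure of {H} across the fragments never reaches {E}, so H → E cannot be enforced without a join — not preserved.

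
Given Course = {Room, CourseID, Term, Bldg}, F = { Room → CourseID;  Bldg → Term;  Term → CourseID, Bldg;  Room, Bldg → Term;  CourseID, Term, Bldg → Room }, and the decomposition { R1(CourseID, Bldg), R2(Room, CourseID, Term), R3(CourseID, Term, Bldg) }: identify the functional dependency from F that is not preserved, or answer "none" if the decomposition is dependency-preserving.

Room → CourseID lies within R2.
Bldg → Term lies within R3.
Term → CourseID, Bldg lies within R3.
Room, Bldg → Term: restricted closure across fragments reaches Term.
CourseID, Term, Bldg → Room: restricted closure across fragments reaches Room.
Every dependency is enforceable on the fragments, so the decomposition is dependency-preserving.

none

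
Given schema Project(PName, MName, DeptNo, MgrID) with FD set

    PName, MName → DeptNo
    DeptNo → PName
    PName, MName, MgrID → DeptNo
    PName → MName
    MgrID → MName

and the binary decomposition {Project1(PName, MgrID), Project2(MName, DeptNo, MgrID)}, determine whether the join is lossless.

Common attributes: Project1 ∩ Project2 = {MgrID}.
Closure of {MgrID}: MgrID → MName applies, adding MName. So (MgrID)⁺ = {MName, MgrID}.
The closure contains neither all of Project1 = {PName, MgrID} nor all of Project2 = {MName, DeptNo, MgrID}, so the common attributes are not a superkey of either fragment. The join is lossy.

No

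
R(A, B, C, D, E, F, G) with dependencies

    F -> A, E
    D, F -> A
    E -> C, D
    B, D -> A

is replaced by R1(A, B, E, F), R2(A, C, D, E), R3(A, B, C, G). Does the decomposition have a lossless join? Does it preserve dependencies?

lossy and not dependency-preserving

Lossless test (chase): Rows 1 and 2 agree on E; apply E→C, D and equate their C, D entries. No row becomes fully distinguished — the join is lossy.
Dependency preservation: the restricted closure of {B, D} across the fragments never reaches {A}, so B, D → A cannot be enforced without a join — not preserved.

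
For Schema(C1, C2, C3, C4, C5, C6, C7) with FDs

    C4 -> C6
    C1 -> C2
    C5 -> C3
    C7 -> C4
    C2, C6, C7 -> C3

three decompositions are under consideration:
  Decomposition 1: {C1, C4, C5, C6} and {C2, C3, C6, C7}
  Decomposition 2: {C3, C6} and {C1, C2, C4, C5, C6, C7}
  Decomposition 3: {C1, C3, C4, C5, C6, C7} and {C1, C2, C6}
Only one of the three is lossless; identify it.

Decomposition 3

Decomposition 1: common = {C6}, closure = {C6} → lossy.
Decomposition 2: common = {C6}, closure = {C6} → lossy.
Decomposition 3: common = {C1, C6}, closure = {C1, C2, C6} → lossless.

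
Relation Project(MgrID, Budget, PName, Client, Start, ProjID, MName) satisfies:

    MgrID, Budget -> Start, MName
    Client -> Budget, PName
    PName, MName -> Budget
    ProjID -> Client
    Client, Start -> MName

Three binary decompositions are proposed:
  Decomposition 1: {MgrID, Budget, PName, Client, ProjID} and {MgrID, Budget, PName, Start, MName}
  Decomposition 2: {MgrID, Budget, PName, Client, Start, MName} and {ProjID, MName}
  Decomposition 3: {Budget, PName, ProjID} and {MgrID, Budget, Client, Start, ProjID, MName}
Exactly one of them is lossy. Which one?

Decomposition 1: common = {MgrID, Budget, PName}, closure = {MgrID, Budget, PName, Start, MName} → lossless.
Decomposition 2: common = {MName}, closure = {MName} → lossy.
Decomposition 3: common = {Budget, ProjID}, closure = {Budget, PName, Client, ProjID} → lossless.

Decomposition 2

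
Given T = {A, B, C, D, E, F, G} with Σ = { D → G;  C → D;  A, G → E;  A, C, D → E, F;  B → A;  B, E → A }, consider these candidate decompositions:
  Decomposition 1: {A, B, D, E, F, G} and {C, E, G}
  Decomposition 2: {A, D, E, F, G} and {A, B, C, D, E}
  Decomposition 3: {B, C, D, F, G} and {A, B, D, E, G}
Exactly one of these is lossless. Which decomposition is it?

Decomposition 1: common = {E, G}, closure = {E, G} → lossy.
Decomposition 2: common = {A, D, E}, closure = {A, D, E, G} → lossy.
Decomposition 3: common = {B, D, G}, closure = {A, B, D, E, G} → lossless.

Decomposition 3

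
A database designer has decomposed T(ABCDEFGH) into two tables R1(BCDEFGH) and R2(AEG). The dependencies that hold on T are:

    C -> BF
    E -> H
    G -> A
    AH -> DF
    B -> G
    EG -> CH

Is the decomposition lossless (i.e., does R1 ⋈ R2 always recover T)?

Common attributes: R1 ∩ R2 = {EG}.
Closure of {EG}: E → H applies, adding H; G → A applies, adding A; AH → DF applies, adding DF; EG → CH applies, adding C; C → BF applies, adding B. So (EG)⁺ = {ABCDEFGH}.
This closure contains every attribute of R1, so R1 ∩ R2 → R1. The join is lossless.

Yes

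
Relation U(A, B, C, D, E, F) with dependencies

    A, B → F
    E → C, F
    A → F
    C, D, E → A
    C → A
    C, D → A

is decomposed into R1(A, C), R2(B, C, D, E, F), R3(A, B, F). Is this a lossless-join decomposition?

Yes

Chase test. Columns are A, B, C, D, E, F; row i has aⱼ where attribute j ∈ Ri, else bᵢⱼ.
Initial tableau (one row per fragment):
  row 1: a1 b12 a3 b14 b15 b16
  row 2: b21 a2 a3 a4 a5 a6
  row 3: a1 a2 b33 b34 b35 a6
Rows 1 and 3 agree on A; apply A→F and equate their F entries.
Rows 1 and 2 agree on C; apply C→A and equate their A entries.
Row 2 is now all distinguished symbols — the join is lossless.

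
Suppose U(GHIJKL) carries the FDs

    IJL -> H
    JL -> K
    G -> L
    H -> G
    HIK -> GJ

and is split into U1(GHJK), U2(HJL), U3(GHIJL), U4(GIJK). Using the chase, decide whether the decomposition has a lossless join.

Yes

Chase test. Columns are GHIJKL; row i has aⱼ where attribute j ∈ Ui, else bᵢⱼ.
Initial tableau (one row per fragment):
  row 1: a1 a2 b13 a4 a5 b16
  row 2: b21 a2 b23 a4 b25 a6
  row 3: a1 a2 a3 a4 b35 a6
  row 4: a1 b42 a3 a4 a5 b46
Rows 2 and 3 agree on JL; apply JL→K and equate their K entries.
Rows 1 and 3 agree on G; apply G→L and equate their L entries.
Rows 1 and 4 agree on G; apply G→L and equate their L entries.
Rows 1 and 2 agree on H; apply H→G and equate their G entries.
Rows 3 and 4 agree on IJL; apply IJL→H and equate their H entries.
Rows 1 and 2 agree on JL; apply JL→K and equate their K entries.
Row 3 is now all distinguished symbols — the join is lossless.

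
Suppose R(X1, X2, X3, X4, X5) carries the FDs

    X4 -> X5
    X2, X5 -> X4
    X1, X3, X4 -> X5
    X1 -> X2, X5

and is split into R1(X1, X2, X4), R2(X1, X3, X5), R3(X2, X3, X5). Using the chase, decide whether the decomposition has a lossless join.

Yes

Chase test. Columns are X1, X2, X3, X4, X5; row i has aⱼ where attribute j ∈ Ri, else bᵢⱼ.
Initial tableau (one row per fragment):
  row 1: a1 a2 b13 a4 b15
  row 2: a1 b22 a3 b24 a5
  row 3: b31 a2 a3 b34 a5
Rows 1 and 2 agree on X1; apply X1→X2, X5 and equate their X2, X5 entries.
Rows 1 and 2 agree on X2, X5; apply X2, X5→X4 and equate their X4 entries.
Rows 1 and 3 agree on X2, X5; apply X2, X5→X4 and equate their X4 entries.
Row 2 is now all distinguished symbols — the join is lossless.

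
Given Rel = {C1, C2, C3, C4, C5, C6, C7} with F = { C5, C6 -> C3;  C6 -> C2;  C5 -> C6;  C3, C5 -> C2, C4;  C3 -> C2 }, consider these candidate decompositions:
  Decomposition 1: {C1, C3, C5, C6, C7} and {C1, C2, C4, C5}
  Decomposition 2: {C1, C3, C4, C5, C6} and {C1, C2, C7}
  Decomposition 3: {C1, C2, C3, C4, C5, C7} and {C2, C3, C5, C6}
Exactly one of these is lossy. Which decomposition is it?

Decomposition 2

Decomposition 1: common = {C1, C5}, closure = {C1, C2, C3, C4, C5, C6} → lossless.
Decomposition 2: common = {C1}, closure = {C1} → lossy.
Decomposition 3: common = {C2, C3, C5}, closure = {C2, C3, C4, C5, C6} → lossless.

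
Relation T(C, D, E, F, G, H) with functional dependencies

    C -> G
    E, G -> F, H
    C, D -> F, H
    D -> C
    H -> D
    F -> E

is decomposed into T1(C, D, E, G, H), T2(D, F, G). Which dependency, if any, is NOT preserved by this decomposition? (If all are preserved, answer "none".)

Check F → E: no single fragment contains all of {E, F}, and the restricted closure of {F} across the fragments never reaches {E}.
C → G is preserved.
E, G → F, H is preserved.
C, D → F, H is preserved.
D → C is preserved.
H → D is preserved.

F -> E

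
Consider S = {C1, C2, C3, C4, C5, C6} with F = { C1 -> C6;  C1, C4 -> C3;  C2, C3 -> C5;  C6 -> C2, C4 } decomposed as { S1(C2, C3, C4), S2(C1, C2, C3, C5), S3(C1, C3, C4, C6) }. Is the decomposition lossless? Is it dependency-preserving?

lossless but not dependency-preserving

Lossless test (chase): Rows 2 and 3 agree on C1; apply C1→C6 and equate their C6 entries. Rows 1 and 2 agree on C2, C3; apply C2, C3→C5 and equate their C5 entries. Rows 2 and 3 agree on C6; apply C6→C2, C4 and equate their C2, C4 entries. Rows 1 and 3 agree on C2, C3; apply C2, C3→C5 and equate their C5 entries. Row 2 is now all distinguished symbols — the join is lossless.
Dependency preservation: the restricted closure of {C6} across the fragments never reaches {C2, C4}, so C6 → C2, C4 cannot be enforced without a join — not preserved.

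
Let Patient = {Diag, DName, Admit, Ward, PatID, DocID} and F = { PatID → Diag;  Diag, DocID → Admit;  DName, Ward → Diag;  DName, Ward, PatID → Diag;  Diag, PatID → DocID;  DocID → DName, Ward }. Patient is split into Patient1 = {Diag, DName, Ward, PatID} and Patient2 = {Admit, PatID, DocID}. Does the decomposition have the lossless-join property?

Common attributes: Patient1 ∩ Patient2 = {PatID}.
Closure of {PatID}: PatID → Diag applies, adding Diag; Diag, PatID → DocID applies, adding DocID; DocID → DName, Ward applies, adding DName, Ward; Diag, DocID → Admit applies, adding Admit. So (PatID)⁺ = {Diag, DName, Admit, Ward, PatID, DocID}.
This closure contains every attribute of Patient1, so Patient1 ∩ Patient2 → Patient1. The join is lossless.

Yes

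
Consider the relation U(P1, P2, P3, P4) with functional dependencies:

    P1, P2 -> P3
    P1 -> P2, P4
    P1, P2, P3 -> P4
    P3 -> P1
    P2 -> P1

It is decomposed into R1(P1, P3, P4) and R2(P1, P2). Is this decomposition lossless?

Common attributes: R1 ∩ R2 = {P1}.
Closure of {P1}: P1 → P2, P4 applies, adding P2, P4; P1, P2 → P3 applies, adding P3. So (P1)⁺ = {P1, P2, P3, P4}.
This closure contains every attribute of R1, so R1 ∩ R2 → R1. The join is lossless.

Yes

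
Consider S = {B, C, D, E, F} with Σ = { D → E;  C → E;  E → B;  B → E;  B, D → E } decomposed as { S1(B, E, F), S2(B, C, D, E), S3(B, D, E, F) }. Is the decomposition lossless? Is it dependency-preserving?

Lossless test (chase): applying each FD to every pair of rows produces no changes in the tableau, so no row becomes fully distinguished — the join is lossy.
Dependency preservation: every FD's attributes lie within a single fragment, so each can be enforced locally — preserved.

lossy but dependency-preserving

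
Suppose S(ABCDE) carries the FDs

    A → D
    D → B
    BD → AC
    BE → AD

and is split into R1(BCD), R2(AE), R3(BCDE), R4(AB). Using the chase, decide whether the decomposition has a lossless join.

Chase test. Columns are ABCDE; row i has aⱼ where attribute j ∈ Ri, else bᵢⱼ.
Initial tableau (one row per fragment):
  row 1: b11 a2 a3 a4 b15
  row 2: a1 b22 b23 b24 a5
  row 3: b31 a2 a3 a4 a5
  row 4: a1 a2 b43 b44 b45
Rows 2 and 4 agree on A; apply A→D and equate their D entries.
Rows 2 and 4 agree on D; apply D→B and equate their B entries.
Rows 1 and 3 agree on BD; apply BD→AC and equate their AC entries.
Rows 2 and 4 agree on BD; apply BD→AC and equate their AC entries.
Rows 2 and 3 agree on BE; apply BE→AD and equate their AD entries.
Rows 1 and 2 agree on BD; apply BD→AC and equate their AC entries.
Row 2 is now all distinguished symbols — the join is lossless.

Yes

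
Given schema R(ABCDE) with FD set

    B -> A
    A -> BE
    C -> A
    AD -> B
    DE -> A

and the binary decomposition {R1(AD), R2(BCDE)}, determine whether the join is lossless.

No

Common attributes: R1 ∩ R2 = {D}.
No dependency enlarges {D}, so (D)⁺ = {D}.
The closure contains neither all of R1 = {AD} nor all of R2 = {BCDE}, so the common attributes are not a superkey of either fragment. The join is lossy.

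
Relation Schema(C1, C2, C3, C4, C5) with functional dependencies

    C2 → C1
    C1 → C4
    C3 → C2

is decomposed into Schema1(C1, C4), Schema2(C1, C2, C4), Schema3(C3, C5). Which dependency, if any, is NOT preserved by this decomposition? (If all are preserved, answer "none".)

C3 → C2

Check C3 → C2: no single fragment contains all of {C2, C3}, and the restricted closure of {C3} across the fragments never reaches {C2}.
C2 → C1 is preserved.
C1 → C4 is preserved.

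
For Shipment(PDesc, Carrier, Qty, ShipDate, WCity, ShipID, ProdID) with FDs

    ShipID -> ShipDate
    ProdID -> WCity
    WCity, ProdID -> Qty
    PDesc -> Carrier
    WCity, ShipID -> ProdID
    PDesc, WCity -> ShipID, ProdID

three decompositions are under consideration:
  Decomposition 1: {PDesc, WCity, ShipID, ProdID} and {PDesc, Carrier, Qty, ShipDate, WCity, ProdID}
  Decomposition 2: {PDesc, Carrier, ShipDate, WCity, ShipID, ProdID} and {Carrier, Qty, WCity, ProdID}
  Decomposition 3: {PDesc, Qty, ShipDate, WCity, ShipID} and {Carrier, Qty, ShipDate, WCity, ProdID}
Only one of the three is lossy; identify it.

Decomposition 1: common = {PDesc, WCity, ProdID}, closure = {PDesc, Carrier, Qty, ShipDate, WCity, ShipID, ProdID} → lossless.
Decomposition 2: common = {Carrier, WCity, ProdID}, closure = {Carrier, Qty, WCity, ProdID} → lossless.
Decomposition 3: common = {Qty, ShipDate, WCity}, closure = {Qty, ShipDate, WCity} → lossy.

Decomposition 3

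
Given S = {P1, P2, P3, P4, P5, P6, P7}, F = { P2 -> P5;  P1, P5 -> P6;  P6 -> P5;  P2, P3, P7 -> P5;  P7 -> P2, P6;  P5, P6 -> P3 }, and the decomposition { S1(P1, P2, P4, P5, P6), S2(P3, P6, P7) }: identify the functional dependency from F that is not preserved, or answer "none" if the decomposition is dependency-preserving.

P7 -> P2, P6

Check P7 → P2, P6: no single fragment contains all of {P2, P6, P7}, and the restricted closure of {P7} across the fragments never reaches {P2, P6}.
P2 → P5 is preserved.
P1, P5 → P6 is preserved.
P6 → P5 is preserved.
P2, P3, P7 → P5 is preserved.
P5, P6 → P3 is preserved.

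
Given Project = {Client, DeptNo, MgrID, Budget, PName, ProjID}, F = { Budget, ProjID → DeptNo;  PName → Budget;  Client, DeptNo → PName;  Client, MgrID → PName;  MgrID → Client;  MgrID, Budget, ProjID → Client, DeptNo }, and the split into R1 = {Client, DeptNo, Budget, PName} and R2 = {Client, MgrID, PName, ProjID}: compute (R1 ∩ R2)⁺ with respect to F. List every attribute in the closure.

Client, Budget, PName

R1 ∩ R2 = {Client, PName}.
PName → Budget applies, adding Budget
Closure: {Client, Budget, PName}.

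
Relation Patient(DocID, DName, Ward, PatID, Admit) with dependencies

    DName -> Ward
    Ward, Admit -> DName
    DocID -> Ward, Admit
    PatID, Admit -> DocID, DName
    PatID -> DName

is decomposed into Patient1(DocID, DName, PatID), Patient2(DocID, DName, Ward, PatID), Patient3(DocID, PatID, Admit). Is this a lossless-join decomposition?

Chase test. Columns are DocID, DName, Ward, PatID, Admit; row i has aⱼ where attribute j ∈ Patienti, else bᵢⱼ.
Initial tableau (one row per fragment):
  row 1: a1 a2 b13 a4 b15
  row 2: a1 a2 a3 a4 b25
  row 3: a1 b32 b33 a4 a5
Rows 1 and 2 agree on DName; apply DName→Ward and equate their Ward entries.
Rows 1 and 2 agree on DocID; apply DocID→Ward, Admit and equate their Ward, Admit entries.
Rows 1 and 3 agree on DocID; apply DocID→Ward, Admit and equate their Ward, Admit entries.
Rows 1 and 3 agree on PatID, Admit; apply PatID, Admit→DocID, DName and equate their DocID, DName entries.
Row 1 is now all distinguished symbols — the join is lossless.

Yes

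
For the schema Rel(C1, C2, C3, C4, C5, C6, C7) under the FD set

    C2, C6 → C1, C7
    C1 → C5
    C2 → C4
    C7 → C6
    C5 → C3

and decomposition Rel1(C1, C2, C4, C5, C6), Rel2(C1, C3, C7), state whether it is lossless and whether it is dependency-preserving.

lossy and not dependency-preserving

Lossless test: (C1)⁺ = {C1, C3, C5}, which is a superkey of neither fragment — lossy.
Dependency preservation: the restricted closure of {C2, C6} across the fragments never reaches {C1, C7}, so C2, C6 → C1, C7 cannot be enforced without a join — not preserved.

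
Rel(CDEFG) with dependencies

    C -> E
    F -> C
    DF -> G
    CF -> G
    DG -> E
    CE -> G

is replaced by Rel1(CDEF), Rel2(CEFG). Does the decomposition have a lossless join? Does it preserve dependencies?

Lossless test: (CEF)⁺ = {CEFG}, which contains all of one fragment — lossless.
Dependency preservation: the restricted closure of {DG} across the fragments never reaches {E}, so DG → E cannot be enforced without a join — not preserved.

lossless but not dependency-preserving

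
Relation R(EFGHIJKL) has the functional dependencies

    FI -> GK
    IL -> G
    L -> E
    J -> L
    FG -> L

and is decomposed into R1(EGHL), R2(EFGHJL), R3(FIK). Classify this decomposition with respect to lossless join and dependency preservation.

Lossless test (chase): applying each FD to every pair of rows produces no changes in the tableau, so no row becomes fully distinguished — the join is lossy.
Dependency preservation: the restricted closure of {FI} across the fragments never reaches {GK}, so FI → GK cannot be enforced without a join — not preserved.

lossy and not dependency-preserving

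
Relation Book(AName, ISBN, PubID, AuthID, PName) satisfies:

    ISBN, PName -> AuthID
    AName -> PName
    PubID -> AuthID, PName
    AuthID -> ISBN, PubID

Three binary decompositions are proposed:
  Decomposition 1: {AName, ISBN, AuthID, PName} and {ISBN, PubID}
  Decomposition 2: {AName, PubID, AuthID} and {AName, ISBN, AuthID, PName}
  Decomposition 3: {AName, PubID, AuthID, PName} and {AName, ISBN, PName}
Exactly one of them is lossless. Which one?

Decomposition 2

Decomposition 1: common = {ISBN}, closure = {ISBN} → lossy.
Decomposition 2: common = {AName, AuthID}, closure = {AName, ISBN, PubID, AuthID, PName} → lossless.
Decomposition 3: common = {AName, PName}, closure = {AName, PName} → lossy.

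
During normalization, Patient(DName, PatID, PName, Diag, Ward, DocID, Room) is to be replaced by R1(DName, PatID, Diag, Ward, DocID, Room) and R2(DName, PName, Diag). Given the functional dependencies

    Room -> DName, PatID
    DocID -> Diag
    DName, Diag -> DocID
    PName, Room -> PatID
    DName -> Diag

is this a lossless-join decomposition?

Common attributes: R1 ∩ R2 = {DName, Diag}.
Closure of {DName, Diag}: DName, Diag → DocID applies, adding DocID. So (DName, Diag)⁺ = {DName, Diag, DocID}.
The closure contains neither all of R1 = {DName, PatID, Diag, Ward, DocID, Room} nor all of R2 = {DName, PName, Diag}, so the common attributes are not a superkey of either fragment. The join is lossy.

No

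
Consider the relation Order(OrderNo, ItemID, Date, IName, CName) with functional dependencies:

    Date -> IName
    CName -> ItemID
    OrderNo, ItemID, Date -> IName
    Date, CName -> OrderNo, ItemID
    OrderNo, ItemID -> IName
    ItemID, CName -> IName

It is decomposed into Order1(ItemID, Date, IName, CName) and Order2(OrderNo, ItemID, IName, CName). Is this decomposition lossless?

No

Common attributes: Order1 ∩ Order2 = {ItemID, IName, CName}.
No dependency enlarges {ItemID, IName, CName}, so (ItemID, IName, CName)⁺ = {ItemID, IName, CName}.
The closure contains neither all of Order1 = {ItemID, Date, IName, CName} nor all of Order2 = {OrderNo, ItemID, IName, CName}, so the common attributes are not a superkey of either fragment. The join is lossy.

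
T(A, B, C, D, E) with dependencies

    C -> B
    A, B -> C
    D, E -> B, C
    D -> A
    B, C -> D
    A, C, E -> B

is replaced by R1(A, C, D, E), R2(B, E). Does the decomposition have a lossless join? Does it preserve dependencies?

Lossless test: (E)⁺ = {E}, which is a superkey of neither fragment — lossy.
Dependency preservation: the restricted closure of {C} across the fragments never reaches {B}, so C → B cannot be enforced without a join — not preserved.

lossy and not dependency-preserving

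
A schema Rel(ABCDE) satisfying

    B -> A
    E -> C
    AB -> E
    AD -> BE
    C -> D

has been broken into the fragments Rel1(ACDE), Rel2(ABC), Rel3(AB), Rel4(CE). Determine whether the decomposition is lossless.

Chase test. Columns are ABCDE; row i has aⱼ where attribute j ∈ Reli, else bᵢⱼ.
Initial tableau (one row per fragment):
  row 1: a1 b12 a3 a4 a5
  row 2: a1 a2 a3 b24 b25
  row 3: a1 a2 b33 b34 b35
  row 4: b41 b42 a3 b44 a5
Rows 2 and 3 agree on AB; apply AB→E and equate their E entries.
Rows 1 and 2 agree on C; apply C→D and equate their D entries.
Rows 1 and 4 agree on C; apply C→D and equate their D entries.
Rows 2 and 3 agree on E; apply E→C and equate their C entries.
Rows 1 and 2 agree on AD; apply AD→BE and equate their BE entries.
Rows 1 and 3 agree on C; apply C→D and equate their D entries.
Row 1 is now all distinguished symbols — the join is lossless.

Yes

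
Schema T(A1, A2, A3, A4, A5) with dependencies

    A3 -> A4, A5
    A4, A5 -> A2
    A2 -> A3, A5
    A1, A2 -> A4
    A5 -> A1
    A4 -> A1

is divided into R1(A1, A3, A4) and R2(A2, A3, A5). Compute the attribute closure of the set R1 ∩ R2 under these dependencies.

R1 ∩ R2 = {A3}.
A3 → A4, A5 applies, adding A4, A5
A4, A5 → A2 applies, adding A2
A5 → A1 applies, adding A1
Closure: {A1, A2, A3, A4, A5}.

A1, A2, A3, A4, A5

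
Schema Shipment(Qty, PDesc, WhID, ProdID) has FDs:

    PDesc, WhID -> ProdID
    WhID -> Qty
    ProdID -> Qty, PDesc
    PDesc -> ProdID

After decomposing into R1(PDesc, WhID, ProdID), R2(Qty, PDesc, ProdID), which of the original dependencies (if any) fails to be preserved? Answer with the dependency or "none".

WhID -> Qty

Check WhID → Qty: no single fragment contains all of {Qty, WhID}, and the restricted closure of {WhID} across the fragments never reaches {Qty}.
PDesc, WhID → ProdID is preserved.
ProdID → Qty, PDesc is preserved.
PDesc → ProdID is preserved.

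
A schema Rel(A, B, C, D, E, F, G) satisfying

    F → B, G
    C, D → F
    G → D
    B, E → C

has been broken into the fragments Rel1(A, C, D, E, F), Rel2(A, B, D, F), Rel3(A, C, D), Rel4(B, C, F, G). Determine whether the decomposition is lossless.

Chase test. Columns are A, B, C, D, E, F, G; row i has aⱼ where attribute j ∈ Reli, else bᵢⱼ.
Initial tableau (one row per fragment):
  row 1: a1 b12 a3 a4 a5 a6 b17
  row 2: a1 a2 b23 a4 b25 a6 b27
  row 3: a1 b32 a3 a4 b35 b36 b37
  row 4: b41 a2 a3 b44 b45 a6 a7
Rows 1 and 2 agree on F; apply F→B, G and equate their B, G entries.
Rows 1 and 4 agree on F; apply F→B, G and equate their B, G entries.
Rows 1 and 3 agree on C, D; apply C, D→F and equate their F entries.
Rows 1 and 4 agree on G; apply G→D and equate their D entries.
Rows 1 and 3 agree on F; apply F→B, G and equate their B, G entries.
Row 1 is now all distinguished symbols — the join is lossless.

Yes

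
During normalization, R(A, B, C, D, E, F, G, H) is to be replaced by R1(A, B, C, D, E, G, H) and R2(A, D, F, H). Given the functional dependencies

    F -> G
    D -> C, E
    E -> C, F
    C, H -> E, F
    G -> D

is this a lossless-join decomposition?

Common attributes: R1 ∩ R2 = {A, D, H}.
Closure of {A, D, H}: D → C, E applies, adding C, E; E → C, F applies, adding F; F → G applies, adding G. So (A, D, H)⁺ = {A, C, D, E, F, G, H}.
This closure contains every attribute of R2, so R1 ∩ R2 → R2. The join is lossless.

Yes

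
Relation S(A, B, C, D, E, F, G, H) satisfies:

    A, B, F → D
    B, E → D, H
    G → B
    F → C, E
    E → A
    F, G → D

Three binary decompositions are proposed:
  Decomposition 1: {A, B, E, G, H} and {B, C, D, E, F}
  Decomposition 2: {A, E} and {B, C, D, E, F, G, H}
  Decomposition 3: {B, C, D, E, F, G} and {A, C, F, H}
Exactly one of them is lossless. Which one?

Decomposition 1: common = {B, E}, closure = {A, B, D, E, H} → lossy.
Decomposition 2: common = {E}, closure = {A, E} → lossless.
Decomposition 3: common = {C, F}, closure = {A, C, E, F} → lossy.

Decomposition 2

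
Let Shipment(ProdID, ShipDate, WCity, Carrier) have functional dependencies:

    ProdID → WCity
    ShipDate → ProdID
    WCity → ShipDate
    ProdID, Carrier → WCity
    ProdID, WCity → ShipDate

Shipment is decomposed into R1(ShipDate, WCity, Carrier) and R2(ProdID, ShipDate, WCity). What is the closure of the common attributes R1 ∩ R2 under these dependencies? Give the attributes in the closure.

R1 ∩ R2 = {ShipDate, WCity}.
ShipDate → ProdID applies, adding ProdID
Closure: {ProdID, ShipDate, WCity}.

ProdID, ShipDate, WCity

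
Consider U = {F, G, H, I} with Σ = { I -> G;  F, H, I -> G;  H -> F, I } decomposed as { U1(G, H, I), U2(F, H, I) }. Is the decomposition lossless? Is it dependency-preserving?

Lossless test: (H, I)⁺ = {F, G, H, I}, which contains all of one fragment — lossless.
Dependency preservation: F, H, I → G is not contained in any single fragment, but the restricted closure of its left-hand side across the fragments still reaches the right-hand side; the remaining FDs each lie inside some fragment. All dependencies are preserved.

lossless and dependency-preserving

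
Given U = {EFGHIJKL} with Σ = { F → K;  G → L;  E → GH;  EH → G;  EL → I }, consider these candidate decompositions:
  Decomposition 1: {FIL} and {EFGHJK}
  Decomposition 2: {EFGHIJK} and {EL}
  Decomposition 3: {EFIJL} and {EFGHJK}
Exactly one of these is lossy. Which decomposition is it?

Decomposition 1

Decomposition 1: common = {F}, closure = {FK} → lossy.
Decomposition 2: common = {E}, closure = {EGHIL} → lossless.
Decomposition 3: common = {EFJ}, closure = {EFGHIJKL} → lossless.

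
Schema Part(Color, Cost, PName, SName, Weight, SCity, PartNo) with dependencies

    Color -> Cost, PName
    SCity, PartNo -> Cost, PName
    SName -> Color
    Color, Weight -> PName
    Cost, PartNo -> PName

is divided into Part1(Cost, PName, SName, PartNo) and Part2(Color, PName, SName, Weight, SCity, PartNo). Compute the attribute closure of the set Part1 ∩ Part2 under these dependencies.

Part1 ∩ Part2 = {PName, SName, PartNo}.
SName → Color applies, adding Color
Color → Cost, PName applies, adding Cost
Closure: {Color, Cost, PName, SName, PartNo}.

Color, Cost, PName, SName, PartNo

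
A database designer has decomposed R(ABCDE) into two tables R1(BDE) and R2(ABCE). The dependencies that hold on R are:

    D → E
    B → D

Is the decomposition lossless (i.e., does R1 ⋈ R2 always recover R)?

Common attributes: R1 ∩ R2 = {BE}.
Closure of {BE}: B → D applies, adding D. So (BE)⁺ = {BDE}.
This closure contains every attribute of R1, so R1 ∩ R2 → R1. The join is lossless.

Yes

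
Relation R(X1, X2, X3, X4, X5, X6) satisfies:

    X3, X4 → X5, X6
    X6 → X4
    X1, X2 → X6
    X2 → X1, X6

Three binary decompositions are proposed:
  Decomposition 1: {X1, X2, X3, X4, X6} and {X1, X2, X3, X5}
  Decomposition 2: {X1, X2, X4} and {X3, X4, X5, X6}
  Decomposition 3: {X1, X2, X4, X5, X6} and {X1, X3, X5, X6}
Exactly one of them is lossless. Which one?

Decomposition 1

Decomposition 1: common = {X1, X2, X3}, closure = {X1, X2, X3, X4, X5, X6} → lossless.
Decomposition 2: common = {X4}, closure = {X4} → lossy.
Decomposition 3: common = {X1, X5, X6}, closure = {X1, X4, X5, X6} → lossy.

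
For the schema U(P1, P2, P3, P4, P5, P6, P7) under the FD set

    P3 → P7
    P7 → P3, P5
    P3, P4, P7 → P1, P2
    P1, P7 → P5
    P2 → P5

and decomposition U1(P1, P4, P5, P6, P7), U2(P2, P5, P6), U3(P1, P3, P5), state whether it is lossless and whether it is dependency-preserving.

lossy and not dependency-preserving

Lossless test (chase): applying each FD to every pair of rows produces no changes in the tableau, so no row becomes fully distinguished — the join is lossy.
Dependency preservation: the restricted closure of {P3} across the fragments never reaches {P7}, so P3 → P7 cannot be enforced without a join — not preserved.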